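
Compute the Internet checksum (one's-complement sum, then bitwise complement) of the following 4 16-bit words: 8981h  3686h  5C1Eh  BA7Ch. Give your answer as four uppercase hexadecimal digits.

295D

One's-complement addition (fold any carry out of bit 15 back into bit 0):
  0x8981 + 0x3686 = 0x0C007
  0xC007 + 0x5C1E = 0x11C25 → wrap carry → 0x1C26
  0x1C26 + 0xBA7C = 0x0D6A2
One's-complement sum = 0xD6A2.
Checksum = ~0xD6A2 & 0xFFFF = 0x295D.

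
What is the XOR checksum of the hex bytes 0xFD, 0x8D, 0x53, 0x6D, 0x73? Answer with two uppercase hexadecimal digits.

XOR the bytes together:
  start with 0xFD
  0xFD ⊕ 0x8D = 0x70
  0x70 ⊕ 0x53 = 0x23
  0x23 ⊕ 0x6D = 0x4E
  0x4E ⊕ 0x73 = 0x3D

3D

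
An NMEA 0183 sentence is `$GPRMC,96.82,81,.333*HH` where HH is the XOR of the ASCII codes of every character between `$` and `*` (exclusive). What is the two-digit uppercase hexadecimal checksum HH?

XOR the ASCII codes of the payload characters:
  'G' = 0x47 → acc = 0x47
  'P' = 0x50 → acc = 0x17
  'R' = 0x52 → acc = 0x45
  'M' = 0x4D → acc = 0x08
  'C' = 0x43 → acc = 0x4B
  ',' = 0x2C → acc = 0x67
  '9' = 0x39 → acc = 0x5E
  '6' = 0x36 → acc = 0x68
  '.' = 0x2E → acc = 0x46
  '8' = 0x38 → acc = 0x7E
  '2' = 0x32 → acc = 0x4C
  ',' = 0x2C → acc = 0x60
  '8' = 0x38 → acc = 0x58
  '1' = 0x31 → acc = 0x69
  ',' = 0x2C → acc = 0x45
  '.' = 0x2E → acc = 0x6B
  '3' = 0x33 → acc = 0x58
  '3' = 0x33 → acc = 0x6B
  '3' = 0x33 → acc = 0x58
Checksum = 0x58.

58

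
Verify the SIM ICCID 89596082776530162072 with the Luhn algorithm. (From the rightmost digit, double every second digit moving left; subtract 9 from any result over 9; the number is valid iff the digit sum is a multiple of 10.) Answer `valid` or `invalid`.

invalid

From the right, keep odd positions and double even positions (subtract 9 from any doubled value over 9):
  doubled (positions 2,4,...): 5 4 2 6 3 5 7 3 1 7 → sum 43
  kept (positions 1,3,...): 2 0 6 0 5 7 2 0 9 9 → sum 40
Total = 83.
83 mod 10 = 3, so the number is invalid.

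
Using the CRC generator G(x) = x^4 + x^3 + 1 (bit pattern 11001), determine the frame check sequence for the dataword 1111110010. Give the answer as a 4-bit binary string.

Append 4 zeros: 11111100100000. Divide by 11001 (XOR where the leading bit is 1):
  pos 0: 11111 XOR 11001 = 00110
  pos 2: 11010 XOR 11001 = 00011
  pos 5: 11010 XOR 11001 = 00011
  pos 8: 11000 XOR 11001 = 00001
Remainder (last 4 bits) = 0010. This is the CRC / FCS.

0010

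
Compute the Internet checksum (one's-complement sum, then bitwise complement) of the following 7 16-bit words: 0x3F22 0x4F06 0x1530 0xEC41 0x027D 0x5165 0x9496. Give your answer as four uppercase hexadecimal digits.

87EC

One's-complement addition (fold any carry out of bit 15 back into bit 0):
  0x3F22 + 0x4F06 = 0x08E28
  0x8E28 + 0x1530 = 0x0A358
  0xA358 + 0xEC41 = 0x18F99 → wrap carry → 0x8F9A
  0x8F9A + 0x027D = 0x09217
  0x9217 + 0x5165 = 0x0E37C
  0xE37C + 0x9496 = 0x17812 → wrap carry → 0x7813
One's-complement sum = 0x7813.
Checksum = ~0x7813 & 0xFFFF = 0x87EC.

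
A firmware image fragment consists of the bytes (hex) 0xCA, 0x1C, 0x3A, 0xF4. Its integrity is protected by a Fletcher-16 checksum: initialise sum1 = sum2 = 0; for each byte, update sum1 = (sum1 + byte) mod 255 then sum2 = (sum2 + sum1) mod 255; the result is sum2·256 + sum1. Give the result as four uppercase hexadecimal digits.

E816

Running sums (mod 255):
  after byte 0 (0xCA): sum1=202, sum2=202
  after byte 1 (0x1C): sum1=230, sum2=177
  after byte 2 (0x3A): sum1=33, sum2=210
  after byte 3 (0xF4): sum1=22, sum2=232
Checksum = sum2·256 + sum1 = 232·256 + 22 = 59414 = 0xE816.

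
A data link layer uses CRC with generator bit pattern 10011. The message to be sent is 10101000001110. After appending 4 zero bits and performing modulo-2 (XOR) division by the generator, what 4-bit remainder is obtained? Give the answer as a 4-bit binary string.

Append 4 zeros: 101010000011100000. Divide by 10011 (XOR where the leading bit is 1):
  pos 0: 10101 XOR 10011 = 00110
  pos 2: 11000 XOR 10011 = 01011
  pos 3: 10110 XOR 10011 = 00101
  pos 5: 10100 XOR 10011 = 00111
  pos 7: 11111 XOR 10011 = 01100
  pos 8: 11001 XOR 10011 = 01010
  pos 9: 10100 XOR 10011 = 00111
  pos 11: 11100 XOR 10011 = 01111
  pos 12: 11110 XOR 10011 = 01101
  pos 13: 11010 XOR 10011 = 01001
Remainder (last 4 bits) = 1001. This is the CRC / FCS.

1001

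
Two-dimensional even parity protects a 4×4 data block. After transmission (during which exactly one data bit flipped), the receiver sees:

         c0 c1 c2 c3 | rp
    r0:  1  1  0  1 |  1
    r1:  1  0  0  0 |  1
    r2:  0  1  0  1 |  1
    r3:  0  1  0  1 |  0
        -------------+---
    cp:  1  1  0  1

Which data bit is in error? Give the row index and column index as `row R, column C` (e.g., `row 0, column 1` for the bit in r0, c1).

Recompute each row's even parity and compare to rp:
  r0: data parity 1, sent rp 1 → ok
  r1: data parity 1, sent rp 1 → ok
  r2: data parity 0, sent rp 1 → mismatch
  r3: data parity 0, sent rp 0 → ok
Recompute each column's even parity and compare to cp:
  c0: data parity 0, sent cp 1 → mismatch
  c1: data parity 1, sent cp 1 → ok
  c2: data parity 0, sent cp 0 → ok
  c3: data parity 1, sent cp 1 → ok
Exactly one row (r2) and one column (c0) fail → the flipped bit is at their intersection.

row 2, column 0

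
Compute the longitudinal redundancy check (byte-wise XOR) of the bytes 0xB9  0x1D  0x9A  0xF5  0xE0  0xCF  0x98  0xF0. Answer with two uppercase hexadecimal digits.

XOR the bytes together:
  start with 0xB9
  0xB9 ⊕ 0x1D = 0xA4
  0xA4 ⊕ 0x9A = 0x3E
  0x3E ⊕ 0xF5 = 0xCB
  0xCB ⊕ 0xE0 = 0x2B
  0x2B ⊕ 0xCF = 0xE4
  0xE4 ⊕ 0x98 = 0x7C
  0x7C ⊕ 0xF0 = 0x8C

8C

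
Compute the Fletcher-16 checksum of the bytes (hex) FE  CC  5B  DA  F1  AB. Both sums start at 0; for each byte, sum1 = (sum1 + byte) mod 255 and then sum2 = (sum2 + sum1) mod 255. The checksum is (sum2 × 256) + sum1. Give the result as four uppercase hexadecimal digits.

Running sums (mod 255):
  after byte 0 (FE): sum1=254, sum2=254
  after byte 1 (CC): sum1=203, sum2=202
  after byte 2 (5B): sum1=39, sum2=241
  after byte 3 (DA): sum1=2, sum2=243
  after byte 4 (F1): sum1=243, sum2=231
  after byte 5 (AB): sum1=159, sum2=135
Checksum = sum2·256 + sum1 = 135·256 + 159 = 34719 = 0x879F.

879F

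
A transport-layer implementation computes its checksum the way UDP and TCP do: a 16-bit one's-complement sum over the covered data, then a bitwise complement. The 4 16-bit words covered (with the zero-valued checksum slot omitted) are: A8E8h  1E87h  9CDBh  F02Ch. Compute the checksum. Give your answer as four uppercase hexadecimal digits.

One's-complement addition (fold any carry out of bit 15 back into bit 0):
  0xA8E8 + 0x1E87 = 0x0C76F
  0xC76F + 0x9CDB = 0x1644A → wrap carry → 0x644B
  0x644B + 0xF02C = 0x15477 → wrap carry → 0x5478
One's-complement sum = 0x5478.
Checksum = ~0x5478 & 0xFFFF = 0xAB87.

AB87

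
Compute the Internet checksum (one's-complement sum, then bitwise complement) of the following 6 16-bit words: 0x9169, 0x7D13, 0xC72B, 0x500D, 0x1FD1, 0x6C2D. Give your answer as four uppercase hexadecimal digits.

One's-complement addition (fold any carry out of bit 15 back into bit 0):
  0x9169 + 0x7D13 = 0x10E7C → wrap carry → 0x0E7D
  0x0E7D + 0xC72B = 0x0D5A8
  0xD5A8 + 0x500D = 0x125B5 → wrap carry → 0x25B6
  0x25B6 + 0x1FD1 = 0x04587
  0x4587 + 0x6C2D = 0x0B1B4
One's-complement sum = 0xB1B4.
Checksum = ~0xB1B4 & 0xFFFF = 0x4E4B.

4E4B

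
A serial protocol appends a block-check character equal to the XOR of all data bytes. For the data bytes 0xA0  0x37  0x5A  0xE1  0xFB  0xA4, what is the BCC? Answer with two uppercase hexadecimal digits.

73

XOR the bytes together:
  start with 0xA0
  0xA0 ⊕ 0x37 = 0x97
  0x97 ⊕ 0x5A = 0xCD
  0xCD ⊕ 0xE1 = 0x2C
  0x2C ⊕ 0xFB = 0xD7
  0xD7 ⊕ 0xA4 = 0x73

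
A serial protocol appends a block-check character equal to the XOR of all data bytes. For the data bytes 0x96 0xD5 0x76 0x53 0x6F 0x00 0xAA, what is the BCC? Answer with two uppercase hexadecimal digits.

XOR the bytes together:
  start with 0x96
  0x96 ⊕ 0xD5 = 0x43
  0x43 ⊕ 0x76 = 0x35
  0x35 ⊕ 0x53 = 0x66
  0x66 ⊕ 0x6F = 0x09
  0x09 ⊕ 0x00 = 0x09
  0x09 ⊕ 0xAA = 0xA3

A3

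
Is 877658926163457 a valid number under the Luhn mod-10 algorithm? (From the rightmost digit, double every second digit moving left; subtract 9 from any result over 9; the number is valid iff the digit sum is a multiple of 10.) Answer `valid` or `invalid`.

From the right, keep odd positions and double even positions (subtract 9 from any doubled value over 9):
  doubled (positions 2,4,...): 1 6 2 4 7 3 5 → sum 28
  kept (positions 1,3,...): 7 4 6 6 9 5 7 8 → sum 52
Total = 80.
80 mod 10 = 0, so the number is valid.

valid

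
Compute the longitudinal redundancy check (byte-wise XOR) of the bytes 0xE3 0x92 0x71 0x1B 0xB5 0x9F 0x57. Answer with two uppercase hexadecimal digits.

XOR the bytes together:
  start with 0xE3
  0xE3 ⊕ 0x92 = 0x71
  0x71 ⊕ 0x71 = 0x00
  0x00 ⊕ 0x1B = 0x1B
  0x1B ⊕ 0xB5 = 0xAE
  0xAE ⊕ 0x9F = 0x31
  0x31 ⊕ 0x57 = 0x66

66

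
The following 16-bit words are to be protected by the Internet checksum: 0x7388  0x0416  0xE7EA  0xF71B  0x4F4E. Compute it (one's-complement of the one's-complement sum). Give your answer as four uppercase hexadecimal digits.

5A0C

One's-complement addition (fold any carry out of bit 15 back into bit 0):
  0x7388 + 0x0416 = 0x0779E
  0x779E + 0xE7EA = 0x15F88 → wrap carry → 0x5F89
  0x5F89 + 0xF71B = 0x156A4 → wrap carry → 0x56A5
  0x56A5 + 0x4F4E = 0x0A5F3
One's-complement sum = 0xA5F3.
Checksum = ~0xA5F3 & 0xFFFF = 0x5A0C.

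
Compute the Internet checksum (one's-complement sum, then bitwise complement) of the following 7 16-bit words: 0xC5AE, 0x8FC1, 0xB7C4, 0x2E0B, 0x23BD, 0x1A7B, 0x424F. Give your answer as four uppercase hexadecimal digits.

One's-complement addition (fold any carry out of bit 15 back into bit 0):
  0xC5AE + 0x8FC1 = 0x1556F → wrap carry → 0x5570
  0x5570 + 0xB7C4 = 0x10D34 → wrap carry → 0x0D35
  0x0D35 + 0x2E0B = 0x03B40
  0x3B40 + 0x23BD = 0x05EFD
  0x5EFD + 0x1A7B = 0x07978
  0x7978 + 0x424F = 0x0BBC7
One's-complement sum = 0xBBC7.
Checksum = ~0xBBC7 & 0xFFFF = 0x4438.

4438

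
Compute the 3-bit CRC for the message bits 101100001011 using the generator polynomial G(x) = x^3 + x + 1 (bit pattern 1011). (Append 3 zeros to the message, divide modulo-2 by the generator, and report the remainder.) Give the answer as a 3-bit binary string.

Append 3 zeros: 101100001011000. Divide by 1011 (XOR where the leading bit is 1):
  pos 0: 1011 XOR 1011 = 0000
  pos 8: 1011 XOR 1011 = 0000
Remainder (last 3 bits) = 000. This is the CRC / FCS.

000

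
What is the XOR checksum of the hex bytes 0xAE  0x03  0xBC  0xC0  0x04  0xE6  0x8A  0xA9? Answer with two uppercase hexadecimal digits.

XOR the bytes together:
  start with 0xAE
  0xAE ⊕ 0x03 = 0xAD
  0xAD ⊕ 0xBC = 0x11
  0x11 ⊕ 0xC0 = 0xD1
  0xD1 ⊕ 0x04 = 0xD5
  0xD5 ⊕ 0xE6 = 0x33
  0x33 ⊕ 0x8A = 0xB9
  0xB9 ⊕ 0xA9 = 0x10

10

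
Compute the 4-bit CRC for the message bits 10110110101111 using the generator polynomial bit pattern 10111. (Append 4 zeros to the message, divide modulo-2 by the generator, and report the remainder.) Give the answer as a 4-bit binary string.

0101

Append 4 zeros: 101101101011110000. Divide by 10111 (XOR where the leading bit is 1):
  pos 0: 10110 XOR 10111 = 00001
  pos 4: 11101 XOR 10111 = 01010
  pos 5: 10100 XOR 10111 = 00011
  pos 8: 11111 XOR 10111 = 01000
  pos 9: 10001 XOR 10111 = 00110
  pos 11: 11000 XOR 10111 = 01111
  pos 12: 11110 XOR 10111 = 01001
  pos 13: 10010 XOR 10111 = 00101
Remainder (last 4 bits) = 0101. This is the CRC / FCS.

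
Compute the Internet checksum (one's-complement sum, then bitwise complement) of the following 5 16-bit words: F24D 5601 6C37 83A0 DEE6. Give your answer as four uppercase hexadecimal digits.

E8F1

One's-complement addition (fold any carry out of bit 15 back into bit 0):
  0xF24D + 0x5601 = 0x1484E → wrap carry → 0x484F
  0x484F + 0x6C37 = 0x0B486
  0xB486 + 0x83A0 = 0x13826 → wrap carry → 0x3827
  0x3827 + 0xDEE6 = 0x1170D → wrap carry → 0x170E
One's-complement sum = 0x170E.
Checksum = ~0x170E & 0xFFFF = 0xE8F1.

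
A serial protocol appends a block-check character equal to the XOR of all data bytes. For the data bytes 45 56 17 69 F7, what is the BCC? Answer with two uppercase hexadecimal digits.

XOR the bytes together:
  start with 0x45
  0x45 ⊕ 0x56 = 0x13
  0x13 ⊕ 0x17 = 0x04
  0x04 ⊕ 0x69 = 0x6D
  0x6D ⊕ 0xF7 = 0x9A

9A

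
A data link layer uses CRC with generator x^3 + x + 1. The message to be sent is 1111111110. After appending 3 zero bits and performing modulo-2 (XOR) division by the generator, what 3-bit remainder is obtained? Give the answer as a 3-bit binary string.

001

Append 3 zeros: 1111111110000. Divide by 1011 (XOR where the leading bit is 1):
  pos 0: 1111 XOR 1011 = 0100
  pos 1: 1001 XOR 1011 = 0010
  pos 3: 1011 XOR 1011 = 0000
  pos 7: 1100 XOR 1011 = 0111
  pos 8: 1110 XOR 1011 = 0101
  pos 9: 1010 XOR 1011 = 0001
Remainder (last 3 bits) = 001. This is the CRC / FCS.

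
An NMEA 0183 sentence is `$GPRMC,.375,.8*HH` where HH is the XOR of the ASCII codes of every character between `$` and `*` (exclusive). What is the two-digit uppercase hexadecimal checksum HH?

XOR the ASCII codes of the payload characters:
  'G' = 0x47 → acc = 0x47
  'P' = 0x50 → acc = 0x17
  'R' = 0x52 → acc = 0x45
  'M' = 0x4D → acc = 0x08
  'C' = 0x43 → acc = 0x4B
  ',' = 0x2C → acc = 0x67
  '.' = 0x2E → acc = 0x49
  '3' = 0x33 → acc = 0x7A
  '7' = 0x37 → acc = 0x4D
  '5' = 0x35 → acc = 0x78
  ',' = 0x2C → acc = 0x54
  '.' = 0x2E → acc = 0x7A
  '8' = 0x38 → acc = 0x42
Checksum = 0x42.

42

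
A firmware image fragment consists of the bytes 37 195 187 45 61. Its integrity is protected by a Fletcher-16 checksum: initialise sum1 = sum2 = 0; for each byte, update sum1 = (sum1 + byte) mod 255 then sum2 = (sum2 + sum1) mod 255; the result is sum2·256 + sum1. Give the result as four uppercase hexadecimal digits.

Running sums (mod 255):
  after byte 0 (37): sum1=37, sum2=37
  after byte 1 (195): sum1=232, sum2=14
  after byte 2 (187): sum1=164, sum2=178
  after byte 3 (45): sum1=209, sum2=132
  after byte 4 (61): sum1=15, sum2=147
Checksum = sum2·256 + sum1 = 147·256 + 15 = 37647 = 0x930F.

930F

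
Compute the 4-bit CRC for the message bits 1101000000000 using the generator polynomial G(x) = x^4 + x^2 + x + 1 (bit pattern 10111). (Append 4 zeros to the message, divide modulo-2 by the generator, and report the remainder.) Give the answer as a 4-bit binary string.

Append 4 zeros: 11010000000000000. Divide by 10111 (XOR where the leading bit is 1):
  pos 0: 11010 XOR 10111 = 01101
  pos 1: 11010 XOR 10111 = 01101
  pos 2: 11010 XOR 10111 = 01101
  pos 3: 11010 XOR 10111 = 01101
  pos 4: 11010 XOR 10111 = 01101
  pos 5: 11010 XOR 10111 = 01101
  pos 6: 11010 XOR 10111 = 01101
  pos 7: 11010 XOR 10111 = 01101
  pos 8: 11010 XOR 10111 = 01101
  pos 9: 11010 XOR 10111 = 01101
  pos 10: 11010 XOR 10111 = 01101
  pos 11: 11010 XOR 10111 = 01101
  pos 12: 11010 XOR 10111 = 01101
Remainder (last 4 bits) = 1101. This is the CRC / FCS.

1101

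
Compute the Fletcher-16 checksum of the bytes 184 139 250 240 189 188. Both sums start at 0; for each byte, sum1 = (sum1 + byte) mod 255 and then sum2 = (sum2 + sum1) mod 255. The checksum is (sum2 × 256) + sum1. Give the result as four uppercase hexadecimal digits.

05AA

Running sums (mod 255):
  after byte 0 (184): sum1=184, sum2=184
  after byte 1 (139): sum1=68, sum2=252
  after byte 2 (250): sum1=63, sum2=60
  after byte 3 (240): sum1=48, sum2=108
  after byte 4 (189): sum1=237, sum2=90
  after byte 5 (188): sum1=170, sum2=5
Checksum = sum2·256 + sum1 = 5·256 + 170 = 1450 = 0x05AA.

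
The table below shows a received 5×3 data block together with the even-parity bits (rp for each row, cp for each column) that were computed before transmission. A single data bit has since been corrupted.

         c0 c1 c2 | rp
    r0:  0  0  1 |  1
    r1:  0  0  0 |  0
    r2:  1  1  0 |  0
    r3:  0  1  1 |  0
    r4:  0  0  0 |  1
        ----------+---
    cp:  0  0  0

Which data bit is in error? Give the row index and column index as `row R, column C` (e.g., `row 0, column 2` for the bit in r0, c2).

row 4, column 0

Recompute each row's even parity and compare to rp:
  r0: data parity 1, sent rp 1 → ok
  r1: data parity 0, sent rp 0 → ok
  r2: data parity 0, sent rp 0 → ok
  r3: data parity 0, sent rp 0 → ok
  r4: data parity 0, sent rp 1 → mismatch
Recompute each column's even parity and compare to cp:
  c0: data parity 1, sent cp 0 → mismatch
  c1: data parity 0, sent cp 0 → ok
  c2: data parity 0, sent cp 0 → ok
Exactly one row (r4) and one column (c0) fail → the flipped bit is at their intersection.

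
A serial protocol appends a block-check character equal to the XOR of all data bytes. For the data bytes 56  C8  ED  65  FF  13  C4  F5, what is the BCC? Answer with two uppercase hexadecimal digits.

XOR the bytes together:
  start with 0x56
  0x56 ⊕ 0xC8 = 0x9E
  0x9E ⊕ 0xED = 0x73
  0x73 ⊕ 0x65 = 0x16
  0x16 ⊕ 0xFF = 0xE9
  0xE9 ⊕ 0x13 = 0xFA
  0xFA ⊕ 0xC4 = 0x3E
  0x3E ⊕ 0xF5 = 0xCB

CB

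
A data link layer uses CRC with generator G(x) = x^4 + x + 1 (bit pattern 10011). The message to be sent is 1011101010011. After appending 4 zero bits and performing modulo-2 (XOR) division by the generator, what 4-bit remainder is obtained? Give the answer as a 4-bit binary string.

Append 4 zeros: 10111010100110000. Divide by 10011 (XOR where the leading bit is 1):
  pos 0: 10111 XOR 10011 = 00100
  pos 2: 10001 XOR 10011 = 00010
  pos 5: 10010 XOR 10011 = 00001
  pos 9: 10110 XOR 10011 = 00101
  pos 11: 10100 XOR 10011 = 00111
Remainder (last 4 bits) = 1110. This is the CRC / FCS.

1110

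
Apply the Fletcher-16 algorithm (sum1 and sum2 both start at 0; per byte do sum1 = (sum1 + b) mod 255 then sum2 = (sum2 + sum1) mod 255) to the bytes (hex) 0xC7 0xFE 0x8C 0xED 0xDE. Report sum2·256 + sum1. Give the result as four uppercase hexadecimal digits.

Running sums (mod 255):
  after byte 0 (0xC7): sum1=199, sum2=199
  after byte 1 (0xFE): sum1=198, sum2=142
  after byte 2 (0x8C): sum1=83, sum2=225
  after byte 3 (0xED): sum1=65, sum2=35
  after byte 4 (0xDE): sum1=32, sum2=67
Checksum = sum2·256 + sum1 = 67·256 + 32 = 17184 = 0x4320.

4320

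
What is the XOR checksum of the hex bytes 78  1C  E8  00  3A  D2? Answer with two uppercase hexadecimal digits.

XOR the bytes together:
  start with 0x78
  0x78 ⊕ 0x1C = 0x64
  0x64 ⊕ 0xE8 = 0x8C
  0x8C ⊕ 0x00 = 0x8C
  0x8C ⊕ 0x3A = 0xB6
  0xB6 ⊕ 0xD2 = 0x64

64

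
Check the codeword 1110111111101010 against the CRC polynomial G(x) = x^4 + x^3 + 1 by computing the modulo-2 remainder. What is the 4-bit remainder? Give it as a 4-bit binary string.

1110

Modulo-2 division of 1110111111101010 by 11001:
  pos 0: 11101 XOR 11001 = 00100
  pos 2: 10011 XOR 11001 = 01010
  pos 3: 10101 XOR 11001 = 01100
  pos 4: 11001 XOR 11001 = 00000
  pos 9: 11010 XOR 11001 = 00011
Remainder = 1110 (nonzero — an error is detected).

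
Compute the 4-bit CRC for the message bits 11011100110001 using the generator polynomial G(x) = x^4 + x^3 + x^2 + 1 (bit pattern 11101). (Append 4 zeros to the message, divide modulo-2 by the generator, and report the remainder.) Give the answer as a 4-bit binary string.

Append 4 zeros: 110111001100010000. Divide by 11101 (XOR where the leading bit is 1):
  pos 0: 11011 XOR 11101 = 00110
  pos 2: 11010 XOR 11101 = 00111
  pos 4: 11101 XOR 11101 = 00000
  pos 9: 10001 XOR 11101 = 01100
  pos 10: 11000 XOR 11101 = 00101
  pos 12: 10100 XOR 11101 = 01001
  pos 13: 10010 XOR 11101 = 01111
Remainder (last 4 bits) = 1111. This is the CRC / FCS.

1111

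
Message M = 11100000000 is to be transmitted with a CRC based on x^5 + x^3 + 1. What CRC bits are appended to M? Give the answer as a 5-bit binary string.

Append 5 zeros: 1110000000000000. Divide by 101001 (XOR where the leading bit is 1):
  pos 0: 111000 XOR 101001 = 010001
  pos 1: 100010 XOR 101001 = 001011
  pos 3: 101100 XOR 101001 = 000101
  pos 6: 101000 XOR 101001 = 000001
Remainder (last 5 bits) = 10000. This is the CRC / FCS.

10000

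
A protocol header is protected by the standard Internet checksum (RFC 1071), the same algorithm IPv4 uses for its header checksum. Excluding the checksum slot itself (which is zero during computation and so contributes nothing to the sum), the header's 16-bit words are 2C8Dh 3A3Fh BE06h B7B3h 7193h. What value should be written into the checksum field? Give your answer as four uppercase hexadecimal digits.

B1E5

One's-complement addition (fold any carry out of bit 15 back into bit 0):
  0x2C8D + 0x3A3F = 0x066CC
  0x66CC + 0xBE06 = 0x124D2 → wrap carry → 0x24D3
  0x24D3 + 0xB7B3 = 0x0DC86
  0xDC86 + 0x7193 = 0x14E19 → wrap carry → 0x4E1A
One's-complement sum = 0x4E1A.
Checksum = ~0x4E1A & 0xFFFF = 0xB1E5.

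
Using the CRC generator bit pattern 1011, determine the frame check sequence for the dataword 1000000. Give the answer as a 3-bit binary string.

100

Append 3 zeros: 1000000000. Divide by 1011 (XOR where the leading bit is 1):
  pos 0: 1000 XOR 1011 = 0011
  pos 2: 1100 XOR 1011 = 0111
  pos 3: 1110 XOR 1011 = 0101
  pos 4: 1010 XOR 1011 = 0001
Remainder (last 3 bits) = 100. This is the CRC / FCS.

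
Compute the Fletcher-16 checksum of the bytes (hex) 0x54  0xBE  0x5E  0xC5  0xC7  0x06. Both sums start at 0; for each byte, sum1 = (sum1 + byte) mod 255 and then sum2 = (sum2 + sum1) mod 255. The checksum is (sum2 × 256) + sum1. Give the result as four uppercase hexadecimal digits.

1405

Running sums (mod 255):
  after byte 0 (0x54): sum1=84, sum2=84
  after byte 1 (0xBE): sum1=19, sum2=103
  after byte 2 (0x5E): sum1=113, sum2=216
  after byte 3 (0xC5): sum1=55, sum2=16
  after byte 4 (0xC7): sum1=254, sum2=15
  after byte 5 (0x06): sum1=5, sum2=20
Checksum = sum2·256 + sum1 = 20·256 + 5 = 5125 = 0x1405.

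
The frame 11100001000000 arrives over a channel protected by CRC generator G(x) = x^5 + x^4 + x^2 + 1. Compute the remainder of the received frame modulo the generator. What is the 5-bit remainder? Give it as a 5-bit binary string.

00000

Modulo-2 division of 11100001000000 by 110101:
  pos 0: 111000 XOR 110101 = 001101
  pos 2: 110101 XOR 110101 = 000000
Remainder = 00000 (zero — the frame passes the CRC check).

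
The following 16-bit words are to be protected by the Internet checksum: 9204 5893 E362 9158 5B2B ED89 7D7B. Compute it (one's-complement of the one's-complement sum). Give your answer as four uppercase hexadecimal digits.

DA7B

One's-complement addition (fold any carry out of bit 15 back into bit 0):
  0x9204 + 0x5893 = 0x0EA97
  0xEA97 + 0xE362 = 0x1CDF9 → wrap carry → 0xCDFA
  0xCDFA + 0x9158 = 0x15F52 → wrap carry → 0x5F53
  0x5F53 + 0x5B2B = 0x0BA7E
  0xBA7E + 0xED89 = 0x1A807 → wrap carry → 0xA808
  0xA808 + 0x7D7B = 0x12583 → wrap carry → 0x2584
One's-complement sum = 0x2584.
Checksum = ~0x2584 & 0xFFFF = 0xDA7B.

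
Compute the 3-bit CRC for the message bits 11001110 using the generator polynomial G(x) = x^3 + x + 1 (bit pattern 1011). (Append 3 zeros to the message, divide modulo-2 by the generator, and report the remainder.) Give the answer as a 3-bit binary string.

Append 3 zeros: 11001110000. Divide by 1011 (XOR where the leading bit is 1):
  pos 0: 1100 XOR 1011 = 0111
  pos 1: 1111 XOR 1011 = 0100
  pos 2: 1001 XOR 1011 = 0010
  pos 4: 1010 XOR 1011 = 0001
  pos 7: 1000 XOR 1011 = 0011
Remainder (last 3 bits) = 011. This is the CRC / FCS.

011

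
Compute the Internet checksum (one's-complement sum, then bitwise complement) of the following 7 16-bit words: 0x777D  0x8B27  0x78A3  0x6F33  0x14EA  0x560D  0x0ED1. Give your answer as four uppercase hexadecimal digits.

One's-complement addition (fold any carry out of bit 15 back into bit 0):
  0x777D + 0x8B27 = 0x102A4 → wrap carry → 0x02A5
  0x02A5 + 0x78A3 = 0x07B48
  0x7B48 + 0x6F33 = 0x0EA7B
  0xEA7B + 0x14EA = 0x0FF65
  0xFF65 + 0x560D = 0x15572 → wrap carry → 0x5573
  0x5573 + 0x0ED1 = 0x06444
One's-complement sum = 0x6444.
Checksum = ~0x6444 & 0xFFFF = 0x9BBB.

9BBB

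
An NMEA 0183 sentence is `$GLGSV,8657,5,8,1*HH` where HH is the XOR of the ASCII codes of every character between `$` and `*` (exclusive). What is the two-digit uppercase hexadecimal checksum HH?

79

XOR the ASCII codes of the payload characters:
  'G' = 0x47 → acc = 0x47
  'L' = 0x4C → acc = 0x0B
  'G' = 0x47 → acc = 0x4C
  'S' = 0x53 → acc = 0x1F
  'V' = 0x56 → acc = 0x49
  ',' = 0x2C → acc = 0x65
  '8' = 0x38 → acc = 0x5D
  '6' = 0x36 → acc = 0x6B
  '5' = 0x35 → acc = 0x5E
  '7' = 0x37 → acc = 0x69
  ',' = 0x2C → acc = 0x45
  '5' = 0x35 → acc = 0x70
  ',' = 0x2C → acc = 0x5C
  '8' = 0x38 → acc = 0x64
  ',' = 0x2C → acc = 0x48
  '1' = 0x31 → acc = 0x79
Checksum = 0x79.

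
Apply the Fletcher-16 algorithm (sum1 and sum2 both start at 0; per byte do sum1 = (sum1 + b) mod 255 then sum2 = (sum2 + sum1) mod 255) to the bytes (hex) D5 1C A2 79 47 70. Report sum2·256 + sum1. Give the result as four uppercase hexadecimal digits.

85C5

Running sums (mod 255):
  after byte 0 (D5): sum1=213, sum2=213
  after byte 1 (1C): sum1=241, sum2=199
  after byte 2 (A2): sum1=148, sum2=92
  after byte 3 (79): sum1=14, sum2=106
  after byte 4 (47): sum1=85, sum2=191
  after byte 5 (70): sum1=197, sum2=133
Checksum = sum2·256 + sum1 = 133·256 + 197 = 34245 = 0x85C5.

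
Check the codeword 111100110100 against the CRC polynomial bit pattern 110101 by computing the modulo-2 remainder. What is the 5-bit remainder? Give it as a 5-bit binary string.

Modulo-2 division of 111100110100 by 110101:
  pos 0: 111100 XOR 110101 = 001001
  pos 2: 100111 XOR 110101 = 010010
  pos 3: 100100 XOR 110101 = 010001
  pos 4: 100011 XOR 110101 = 010110
  pos 5: 101100 XOR 110101 = 011001
  pos 6: 110010 XOR 110101 = 000111
Remainder = 00111 (nonzero — an error is detected).

00111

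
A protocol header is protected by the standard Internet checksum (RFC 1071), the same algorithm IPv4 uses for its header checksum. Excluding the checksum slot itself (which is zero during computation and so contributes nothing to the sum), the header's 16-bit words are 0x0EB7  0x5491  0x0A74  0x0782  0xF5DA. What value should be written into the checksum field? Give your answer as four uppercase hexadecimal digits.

94E6

One's-complement addition (fold any carry out of bit 15 back into bit 0):
  0x0EB7 + 0x5491 = 0x06348
  0x6348 + 0x0A74 = 0x06DBC
  0x6DBC + 0x0782 = 0x0753E
  0x753E + 0xF5DA = 0x16B18 → wrap carry → 0x6B19
One's-complement sum = 0x6B19.
Checksum = ~0x6B19 & 0xFFFF = 0x94E6.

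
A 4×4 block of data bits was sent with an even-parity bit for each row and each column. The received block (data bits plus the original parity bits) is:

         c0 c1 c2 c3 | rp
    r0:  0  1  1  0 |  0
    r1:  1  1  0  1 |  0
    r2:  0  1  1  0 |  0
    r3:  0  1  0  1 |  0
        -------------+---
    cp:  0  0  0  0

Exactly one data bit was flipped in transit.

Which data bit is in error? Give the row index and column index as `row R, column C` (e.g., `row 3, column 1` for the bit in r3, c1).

row 1, column 0

Recompute each row's even parity and compare to rp:
  r0: data parity 0, sent rp 0 → ok
  r1: data parity 1, sent rp 0 → mismatch
  r2: data parity 0, sent rp 0 → ok
  r3: data parity 0, sent rp 0 → ok
Recompute each column's even parity and compare to cp:
  c0: data parity 1, sent cp 0 → mismatch
  c1: data parity 0, sent cp 0 → ok
  c2: data parity 0, sent cp 0 → ok
  c3: data parity 0, sent cp 0 → ok
Exactly one row (r1) and one column (c0) fail → the flipped bit is at their intersection.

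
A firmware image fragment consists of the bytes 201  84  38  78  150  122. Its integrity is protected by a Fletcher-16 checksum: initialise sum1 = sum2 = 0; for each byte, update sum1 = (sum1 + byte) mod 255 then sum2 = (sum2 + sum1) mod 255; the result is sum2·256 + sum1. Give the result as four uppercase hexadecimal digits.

8BA3

Running sums (mod 255):
  after byte 0 (201): sum1=201, sum2=201
  after byte 1 (84): sum1=30, sum2=231
  after byte 2 (38): sum1=68, sum2=44
  after byte 3 (78): sum1=146, sum2=190
  after byte 4 (150): sum1=41, sum2=231
  after byte 5 (122): sum1=163, sum2=139
Checksum = sum2·256 + sum1 = 139·256 + 163 = 35747 = 0x8BA3.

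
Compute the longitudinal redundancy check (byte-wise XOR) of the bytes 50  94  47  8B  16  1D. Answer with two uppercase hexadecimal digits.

XOR the bytes together:
  start with 0x50
  0x50 ⊕ 0x94 = 0xC4
  0xC4 ⊕ 0x47 = 0x83
  0x83 ⊕ 0x8B = 0x08
  0x08 ⊕ 0x16 = 0x1E
  0x1E ⊕ 0x1D = 0x03

03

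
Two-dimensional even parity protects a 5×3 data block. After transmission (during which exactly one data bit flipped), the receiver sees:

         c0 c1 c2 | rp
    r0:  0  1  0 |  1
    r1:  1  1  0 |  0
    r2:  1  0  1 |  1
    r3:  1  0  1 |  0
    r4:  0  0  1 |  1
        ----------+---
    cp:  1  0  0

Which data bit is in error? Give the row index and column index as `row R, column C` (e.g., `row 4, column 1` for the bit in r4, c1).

row 2, column 2

Recompute each row's even parity and compare to rp:
  r0: data parity 1, sent rp 1 → ok
  r1: data parity 0, sent rp 0 → ok
  r2: data parity 0, sent rp 1 → mismatch
  r3: data parity 0, sent rp 0 → ok
  r4: data parity 1, sent rp 1 → ok
Recompute each column's even parity and compare to cp:
  c0: data parity 1, sent cp 1 → ok
  c1: data parity 0, sent cp 0 → ok
  c2: data parity 1, sent cp 0 → mismatch
Exactly one row (r2) and one column (c2) fail → the flipped bit is at their intersection.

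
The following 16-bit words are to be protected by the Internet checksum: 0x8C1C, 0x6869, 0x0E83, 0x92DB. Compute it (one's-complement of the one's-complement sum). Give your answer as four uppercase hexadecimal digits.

One's-complement addition (fold any carry out of bit 15 back into bit 0):
  0x8C1C + 0x6869 = 0x0F485
  0xF485 + 0x0E83 = 0x10308 → wrap carry → 0x0309
  0x0309 + 0x92DB = 0x095E4
One's-complement sum = 0x95E4.
Checksum = ~0x95E4 & 0xFFFF = 0x6A1B.

6A1B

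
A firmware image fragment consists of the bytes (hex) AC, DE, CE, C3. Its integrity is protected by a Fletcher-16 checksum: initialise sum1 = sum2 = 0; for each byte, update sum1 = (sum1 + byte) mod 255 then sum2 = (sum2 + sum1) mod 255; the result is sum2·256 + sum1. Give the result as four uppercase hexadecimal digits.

Running sums (mod 255):
  after byte 0 (AC): sum1=172, sum2=172
  after byte 1 (DE): sum1=139, sum2=56
  after byte 2 (CE): sum1=90, sum2=146
  after byte 3 (C3): sum1=30, sum2=176
Checksum = sum2·256 + sum1 = 176·256 + 30 = 45086 = 0xB01E.

B01E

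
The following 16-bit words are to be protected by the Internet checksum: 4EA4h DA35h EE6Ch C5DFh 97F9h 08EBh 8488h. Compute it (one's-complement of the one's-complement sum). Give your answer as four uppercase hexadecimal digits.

FD6B

One's-complement addition (fold any carry out of bit 15 back into bit 0):
  0x4EA4 + 0xDA35 = 0x128D9 → wrap carry → 0x28DA
  0x28DA + 0xEE6C = 0x11746 → wrap carry → 0x1747
  0x1747 + 0xC5DF = 0x0DD26
  0xDD26 + 0x97F9 = 0x1751F → wrap carry → 0x7520
  0x7520 + 0x08EB = 0x07E0B
  0x7E0B + 0x8488 = 0x10293 → wrap carry → 0x0294
One's-complement sum = 0x0294.
Checksum = ~0x0294 & 0xFFFF = 0xFD6B.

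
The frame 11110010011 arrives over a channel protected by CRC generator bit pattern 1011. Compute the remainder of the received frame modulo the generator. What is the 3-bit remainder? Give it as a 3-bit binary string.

001

Modulo-2 division of 11110010011 by 1011:
  pos 0: 1111 XOR 1011 = 0100
  pos 1: 1000 XOR 1011 = 0011
  pos 3: 1101 XOR 1011 = 0110
  pos 4: 1100 XOR 1011 = 0111
  pos 5: 1110 XOR 1011 = 0101
  pos 6: 1011 XOR 1011 = 0000
Remainder = 001 (nonzero — an error is detected).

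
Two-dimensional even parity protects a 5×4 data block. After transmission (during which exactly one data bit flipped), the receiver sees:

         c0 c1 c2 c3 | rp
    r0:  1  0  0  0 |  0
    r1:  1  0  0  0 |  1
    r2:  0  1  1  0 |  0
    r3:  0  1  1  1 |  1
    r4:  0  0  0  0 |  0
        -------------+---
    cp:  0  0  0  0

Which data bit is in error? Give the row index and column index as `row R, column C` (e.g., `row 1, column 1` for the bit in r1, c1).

row 0, column 3

Recompute each row's even parity and compare to rp:
  r0: data parity 1, sent rp 0 → mismatch
  r1: data parity 1, sent rp 1 → ok
  r2: data parity 0, sent rp 0 → ok
  r3: data parity 1, sent rp 1 → ok
  r4: data parity 0, sent rp 0 → ok
Recompute each column's even parity and compare to cp:
  c0: data parity 0, sent cp 0 → ok
  c1: data parity 0, sent cp 0 → ok
  c2: data parity 0, sent cp 0 → ok
  c3: data parity 1, sent cp 0 → mismatch
Exactly one row (r0) and one column (c3) fail → the flipped bit is at their intersection.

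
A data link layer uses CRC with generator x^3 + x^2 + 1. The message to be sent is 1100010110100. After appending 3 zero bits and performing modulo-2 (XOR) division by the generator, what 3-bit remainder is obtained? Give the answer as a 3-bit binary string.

110

Append 3 zeros: 1100010110100000. Divide by 1101 (XOR where the leading bit is 1):
  pos 0: 1100 XOR 1101 = 0001
  pos 3: 1010 XOR 1101 = 0111
  pos 4: 1111 XOR 1101 = 0010
  pos 6: 1010 XOR 1101 = 0111
  pos 7: 1111 XOR 1101 = 0010
  pos 9: 1000 XOR 1101 = 0101
  pos 10: 1010 XOR 1101 = 0111
  pos 11: 1110 XOR 1101 = 0011
Remainder (last 3 bits) = 110. This is the CRC / FCS.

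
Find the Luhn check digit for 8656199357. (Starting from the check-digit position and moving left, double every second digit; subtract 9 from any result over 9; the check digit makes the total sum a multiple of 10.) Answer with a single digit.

Partial digits right→left: 7 5 3 9 9 1 6 5 6 8
Double every second digit counting from the check-digit position (so the 1st, 3rd, 5th, ... of the partial from the right).
  doubled (with −9 where >9): 5 6 9 3 3 → sum 26
  kept as-is: 5 9 1 5 8 → sum 28
Total = 26 + 28 = 54.
Check digit = (10 − (54 mod 10)) mod 10 = 6.

6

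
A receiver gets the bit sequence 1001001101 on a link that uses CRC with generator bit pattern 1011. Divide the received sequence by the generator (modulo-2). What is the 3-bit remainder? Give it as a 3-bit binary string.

111

Modulo-2 division of 1001001101 by 1011:
  pos 0: 1001 XOR 1011 = 0010
  pos 2: 1000 XOR 1011 = 0011
  pos 4: 1111 XOR 1011 = 0100
  pos 5: 1000 XOR 1011 = 0011
Remainder = 111 (nonzero — an error is detected).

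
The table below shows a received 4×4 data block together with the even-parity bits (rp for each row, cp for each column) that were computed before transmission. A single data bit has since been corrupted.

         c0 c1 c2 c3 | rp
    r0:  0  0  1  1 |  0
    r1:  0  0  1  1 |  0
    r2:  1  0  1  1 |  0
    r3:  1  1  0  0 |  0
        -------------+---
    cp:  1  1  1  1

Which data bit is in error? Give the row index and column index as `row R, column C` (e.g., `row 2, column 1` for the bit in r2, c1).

row 2, column 0

Recompute each row's even parity and compare to rp:
  r0: data parity 0, sent rp 0 → ok
  r1: data parity 0, sent rp 0 → ok
  r2: data parity 1, sent rp 0 → mismatch
  r3: data parity 0, sent rp 0 → ok
Recompute each column's even parity and compare to cp:
  c0: data parity 0, sent cp 1 → mismatch
  c1: data parity 1, sent cp 1 → ok
  c2: data parity 1, sent cp 1 → ok
  c3: data parity 1, sent cp 1 → ok
Exactly one row (r2) and one column (c0) fail → the flipped bit is at their intersection.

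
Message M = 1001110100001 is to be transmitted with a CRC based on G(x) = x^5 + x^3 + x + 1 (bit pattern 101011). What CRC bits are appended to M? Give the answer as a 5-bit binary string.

Append 5 zeros: 100111010000100000. Divide by 101011 (XOR where the leading bit is 1):
  pos 0: 100111 XOR 101011 = 001100
  pos 2: 110001 XOR 101011 = 011010
  pos 3: 110100 XOR 101011 = 011111
  pos 4: 111110 XOR 101011 = 010101
  pos 5: 101010 XOR 101011 = 000001
  pos 10: 101000 XOR 101011 = 000011
Remainder (last 5 bits) = 01100. This is the CRC / FCS.

01100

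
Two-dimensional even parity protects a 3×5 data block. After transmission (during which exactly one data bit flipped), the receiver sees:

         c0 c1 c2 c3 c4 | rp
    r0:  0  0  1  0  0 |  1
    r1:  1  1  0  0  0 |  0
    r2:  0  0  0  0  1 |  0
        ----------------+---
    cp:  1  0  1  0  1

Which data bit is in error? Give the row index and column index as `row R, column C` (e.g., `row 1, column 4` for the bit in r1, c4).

row 2, column 1

Recompute each row's even parity and compare to rp:
  r0: data parity 1, sent rp 1 → ok
  r1: data parity 0, sent rp 0 → ok
  r2: data parity 1, sent rp 0 → mismatch
Recompute each column's even parity and compare to cp:
  c0: data parity 1, sent cp 1 → ok
  c1: data parity 1, sent cp 0 → mismatch
  c2: data parity 1, sent cp 1 → ok
  c3: data parity 0, sent cp 0 → ok
  c4: data parity 1, sent cp 1 → ok
Exactly one row (r2) and one column (c1) fail → the flipped bit is at their intersection.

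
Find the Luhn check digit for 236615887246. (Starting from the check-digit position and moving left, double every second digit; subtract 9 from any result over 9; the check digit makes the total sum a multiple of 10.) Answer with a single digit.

Partial digits right→left: 6 4 2 7 8 8 5 1 6 6 3 2
Double every second digit counting from the check-digit position (so the 1st, 3rd, 5th, ... of the partial from the right).
  doubled (with −9 where >9): 3 4 7 1 3 6 → sum 24
  kept as-is: 4 7 8 1 6 2 → sum 28
Total = 24 + 28 = 52.
Check digit = (10 − (52 mod 10)) mod 10 = 8.

8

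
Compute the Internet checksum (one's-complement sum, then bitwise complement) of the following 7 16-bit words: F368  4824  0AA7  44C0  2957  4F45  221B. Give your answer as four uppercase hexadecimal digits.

DA53

One's-complement addition (fold any carry out of bit 15 back into bit 0):
  0xF368 + 0x4824 = 0x13B8C → wrap carry → 0x3B8D
  0x3B8D + 0x0AA7 = 0x04634
  0x4634 + 0x44C0 = 0x08AF4
  0x8AF4 + 0x2957 = 0x0B44B
  0xB44B + 0x4F45 = 0x10390 → wrap carry → 0x0391
  0x0391 + 0x221B = 0x025AC
One's-complement sum = 0x25AC.
Checksum = ~0x25AC & 0xFFFF = 0xDA53.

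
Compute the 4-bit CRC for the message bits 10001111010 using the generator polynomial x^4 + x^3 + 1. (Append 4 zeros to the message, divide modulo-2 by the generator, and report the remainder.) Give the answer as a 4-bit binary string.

0001

Append 4 zeros: 100011110100000. Divide by 11001 (XOR where the leading bit is 1):
  pos 0: 10001 XOR 11001 = 01000
  pos 1: 10001 XOR 11001 = 01000
  pos 2: 10001 XOR 11001 = 01000
  pos 3: 10001 XOR 11001 = 01000
  pos 4: 10000 XOR 11001 = 01001
  pos 5: 10011 XOR 11001 = 01010
  pos 6: 10100 XOR 11001 = 01101
  pos 7: 11010 XOR 11001 = 00011
  pos 10: 11000 XOR 11001 = 00001
Remainder (last 4 bits) = 0001. This is the CRC / FCS.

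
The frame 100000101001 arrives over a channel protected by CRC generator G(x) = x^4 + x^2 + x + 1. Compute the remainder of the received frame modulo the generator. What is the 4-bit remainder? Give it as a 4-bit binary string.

0000

Modulo-2 division of 100000101001 by 10111:
  pos 0: 10000 XOR 10111 = 00111
  pos 2: 11101 XOR 10111 = 01010
  pos 3: 10100 XOR 10111 = 00011
  pos 6: 11100 XOR 10111 = 01011
  pos 7: 10111 XOR 10111 = 00000
Remainder = 0000 (zero — the frame passes the CRC check).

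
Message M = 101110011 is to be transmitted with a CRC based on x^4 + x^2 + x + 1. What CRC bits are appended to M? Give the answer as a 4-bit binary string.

Append 4 zeros: 1011100110000. Divide by 10111 (XOR where the leading bit is 1):
  pos 0: 10111 XOR 10111 = 00000
  pos 7: 11000 XOR 10111 = 01111
  pos 8: 11110 XOR 10111 = 01001
Remainder (last 4 bits) = 1001. This is the CRC / FCS.

1001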